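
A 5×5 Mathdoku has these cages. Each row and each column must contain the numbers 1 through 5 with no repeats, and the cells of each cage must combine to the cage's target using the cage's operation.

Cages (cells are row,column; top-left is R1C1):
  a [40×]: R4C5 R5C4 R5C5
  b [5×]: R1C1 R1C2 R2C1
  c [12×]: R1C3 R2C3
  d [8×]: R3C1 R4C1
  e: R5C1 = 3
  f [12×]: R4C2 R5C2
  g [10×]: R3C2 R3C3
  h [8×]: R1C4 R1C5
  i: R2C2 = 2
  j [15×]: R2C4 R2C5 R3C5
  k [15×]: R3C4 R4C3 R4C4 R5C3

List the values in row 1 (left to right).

The 3 cells of cage b must have product 5; hence R1C1 = 5.
Cage b needs product 5, so R1C2 = 1.
Cage b has product 5, leaving R2C1 = 1.
I is a freebie; hence R2C2 = 2.
Column 2 already has 2, which forces R3C2 = 5.
Row 3 now contains 5; hence R3C3 = 2.
Cage e is a single given cell; hence R5C1 = 3.
Row 5 now contains 3, so R5C2 = 4.
Row 3 now contains 2, so R3C1 = 4.
Cage j needs product 15, which forces R3C5 = 1.
Cage d's pair has product 8; hence R4C1 = 2.
Column 2 already has 4, which forces R4C2 = 3.
Cage a has product 40, leaving R4C5 = 4.
Cage h's pair has product 8, which forces R1C4 = 4.
4 is placed in column 5; hence R1C5 = 2.
1 is placed in row 3, which forces R3C4 = 3.
The 4 cells of cage k must have product 15, leaving R4C3 = 5.
Cage k has product 15, leaving R4C4 = 1.
The 4 cells of cage k must have product 15; hence R5C3 = 1.
2 is placed in column 5, so R5C5 = 5.
Row 1 already has 4, so R1C3 = 3.
Cage c needs two cells with product 12, so R2C3 = 4.
Column 4 now contains 3, so R2C4 = 5.
Column 5 already has 5, so R2C5 = 3.
Row 5 now contains 5, which forces R5C4 = 2.
The full grid is 5 1 3 4 2 / 1 2 4 5 3 / 4 5 2 3 1 / 2 3 5 1 4 / 3 4 1 2 5.

5 1 3 4 2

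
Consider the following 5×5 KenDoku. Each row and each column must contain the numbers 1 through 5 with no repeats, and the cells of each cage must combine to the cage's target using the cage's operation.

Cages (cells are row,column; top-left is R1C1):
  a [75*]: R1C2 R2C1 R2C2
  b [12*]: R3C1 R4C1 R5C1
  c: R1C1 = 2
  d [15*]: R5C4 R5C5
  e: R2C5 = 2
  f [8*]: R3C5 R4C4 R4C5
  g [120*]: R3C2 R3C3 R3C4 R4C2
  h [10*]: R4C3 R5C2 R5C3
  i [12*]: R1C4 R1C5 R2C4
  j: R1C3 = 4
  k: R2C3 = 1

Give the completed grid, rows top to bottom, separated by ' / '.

C is a freebie, leaving R1C1 = 2.
Cage a needs product 75, so R1C2 = 5.
Cage j is a single given cell, leaving R1C3 = 4.
Cage a needs product 75, leaving R2C1 = 5.
Cage a has product 75; hence R2C2 = 3.
Cage k is given, which forces R2C3 = 1.
Cage e is a single given cell, so R2C5 = 2.
2 is placed in row 2, leaving R2C4 = 4.
Cage f needs product 8, so R4C4 = 2.
The 3 cells of cage h must have product 10, so R5C2 = 1.
Cage g needs product 120, so R3C2 = 2.
Row 4 now contains 2, which forces R4C2 = 4.
Row 4 now contains 2, leaving R4C3 = 5.
Row 4 already has 4, which forces R4C5 = 1.
Cage h needs product 10, which forces R5C3 = 2.
Cage i has product 12; hence R1C4 = 1.
Column 5 already has 1, which forces R1C5 = 3.
Cage b needs product 12, leaving R3C1 = 1.
Column 3 now contains 5, which forces R3C3 = 3.
Cage g has product 120; hence R3C4 = 5.
Column 5 already has 1, so R3C5 = 4.
1 is placed in row 4, so R4C1 = 3.
The 3 cells of cage b must have product 12, leaving R5C1 = 4.
Column 4 now contains 5, which forces R5C4 = 3.
3 is placed in column 5, so R5C5 = 5.

2 5 4 1 3 / 5 3 1 4 2 / 1 2 3 5 4 / 3 4 5 2 1 / 4 1 2 3 5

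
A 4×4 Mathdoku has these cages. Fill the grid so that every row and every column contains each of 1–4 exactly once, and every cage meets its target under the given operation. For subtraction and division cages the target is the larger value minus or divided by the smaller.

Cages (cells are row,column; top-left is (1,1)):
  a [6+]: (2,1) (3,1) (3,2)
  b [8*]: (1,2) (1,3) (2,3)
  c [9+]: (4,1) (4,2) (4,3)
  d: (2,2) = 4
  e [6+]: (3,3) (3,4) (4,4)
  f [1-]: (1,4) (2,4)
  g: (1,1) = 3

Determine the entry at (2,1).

Cage g is a single given cell, which forces (1,1) = 3.
D is a freebie, so (2,2) = 4.
Cage b has product 8, which forces (1,3) = 4.
The 3 cells of cage c must have sum 9, leaving (4,1) = 4.
Cage a needs sum 6, which forces (3,2) = 3.
Column 2 now contains 3, leaving (4,2) = 2.
2 is placed in row 4, leaving (4,3) = 3.
3 is placed in row 4, so (4,4) = 1.
Column 2 now contains 2, which forces (1,2) = 1.
Column 4 already has 1, which forces (1,4) = 2.
Cage b needs product 8; hence (2,3) = 2.
The two cells of cage f must have difference 1, leaving (2,4) = 3.
Cage e needs sum 6, so (3,3) = 1.
Cage e needs sum 6, which forces (3,4) = 4.
2 is placed in row 2, so (2,1) = 1.
Row 3 already has 1; hence (3,1) = 2.
The full grid is 3 1 4 2 / 1 4 2 3 / 2 3 1 4 / 4 2 3 1.

1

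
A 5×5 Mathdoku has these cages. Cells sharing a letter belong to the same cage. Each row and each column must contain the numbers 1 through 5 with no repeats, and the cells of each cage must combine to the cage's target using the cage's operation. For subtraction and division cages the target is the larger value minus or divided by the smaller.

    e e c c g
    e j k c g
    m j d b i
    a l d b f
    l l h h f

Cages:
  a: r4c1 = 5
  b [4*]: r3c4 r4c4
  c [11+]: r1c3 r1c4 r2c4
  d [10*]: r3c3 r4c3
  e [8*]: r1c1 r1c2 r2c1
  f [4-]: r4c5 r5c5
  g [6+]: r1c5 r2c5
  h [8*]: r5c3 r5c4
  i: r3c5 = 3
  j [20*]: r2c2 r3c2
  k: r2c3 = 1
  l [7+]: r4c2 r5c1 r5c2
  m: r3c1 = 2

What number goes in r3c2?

Cage k is a single given cell, which forces r2c3 = 1.
Cage m is given, leaving r3c1 = 2.
2 is placed in row 3, leaving r3c3 = 5.
I is a freebie, so r3c5 = 3.
A is a freebie, so r4c1 = 5.
Column 3 now contains 5, leaving r4c3 = 2.
5 is placed in row 4, which forces r4c5 = 1.
2 is placed in column 3, leaving r5c3 = 4.
Row 5 now contains 4; hence r5c4 = 2.
Column 5 already has 1; hence r5c5 = 5.
Cage e has product 8; hence r1c1 = 1.
Cage e needs product 8, leaving r1c2 = 2.
Column 3 already has 4, which forces r1c3 = 3.
Cage c has sum 11, leaving r1c4 = 5.
2 is placed in row 1, leaving r1c5 = 4.
Column 1 now contains 2; hence r2c1 = 4.
Cage j needs two cells with product 20; hence r2c2 = 5.
Cage c needs sum 11, which forces r2c4 = 3.
Column 5 already has 4, which forces r2c5 = 2.
5 is placed in row 3, leaving r3c2 = 4.
Cage b's pair has product 4, so r3c4 = 1.
The 3 cells of cage l must have sum 7, which forces r4c2 = 3.
1 is placed in row 4, leaving r4c4 = 4.
The 3 cells of cage l must have sum 7, leaving r5c1 = 3.
Cage l needs sum 7, which forces r5c2 = 1.
The full grid is 1 2 3 5 4 / 4 5 1 3 2 / 2 4 5 1 3 / 5 3 2 4 1 / 3 1 4 2 5.

4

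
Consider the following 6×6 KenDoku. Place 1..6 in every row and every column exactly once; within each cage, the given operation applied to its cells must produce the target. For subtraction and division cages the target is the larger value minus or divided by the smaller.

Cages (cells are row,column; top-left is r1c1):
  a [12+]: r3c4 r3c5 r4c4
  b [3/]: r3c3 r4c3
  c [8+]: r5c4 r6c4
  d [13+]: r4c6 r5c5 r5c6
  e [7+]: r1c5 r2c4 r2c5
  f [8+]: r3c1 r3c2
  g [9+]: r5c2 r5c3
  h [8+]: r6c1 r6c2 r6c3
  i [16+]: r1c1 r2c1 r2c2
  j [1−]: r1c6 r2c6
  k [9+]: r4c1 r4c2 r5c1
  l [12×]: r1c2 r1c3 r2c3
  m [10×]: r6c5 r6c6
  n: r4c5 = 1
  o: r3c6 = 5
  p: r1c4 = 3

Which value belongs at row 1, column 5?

Cage p is a single given cell, leaving r1c4 = 3.
Cage o is a single given cell, which forces r3c6 = 5.
Cage n is given, so r4c5 = 1.
Column 6 now contains 5; hence r6c6 = 2.
The two cells of cage j must have difference 1, leaving r1c6 = 4.
The two cells of cage j must have difference 1, so r2c6 = 3.
3 is placed in column 6, so r4c6 = 6.
Cage c's pair has sum 8, which forces r5c4 = 2.
Column 6 now contains 6, so r5c6 = 1.
The two cells of cage c must have sum 8, leaving r6c4 = 6.
Row 6 now contains 2; hence r6c5 = 5.
Row 1 now contains 4, so r1c5 = 2.
Column 4 now contains 2, leaving r2c4 = 1.
Cage e needs sum 7, so r2c5 = 4.
Column 4 already has 1, so r3c4 = 4.
Cage a needs sum 12, so r4c4 = 5.
Cage d has sum 13, so r5c5 = 6.
The 3 cells of cage i must have sum 16, leaving r1c1 = 5.
Row 2 already has 4, so r2c1 = 6.
Cage i needs sum 16; hence r2c2 = 5.
Cage l has product 12, leaving r2c3 = 2.
6 is placed in column 1, leaving r3c1 = 2.
2 is placed in row 3; hence r3c2 = 6.
Row 3 now contains 6, which forces r3c3 = 1.
Column 5 now contains 6, which forces r3c5 = 3.
2 is placed in column 3; hence r4c3 = 3.
5 is placed in column 2, leaving r5c2 = 4.
Row 5 already has 4, so r5c3 = 5.
Column 3 now contains 3, so r6c3 = 4.
Column 2 already has 6, leaving r1c2 = 1.
Column 3 already has 1, leaving r1c3 = 6.
Row 4 already has 3, leaving r4c1 = 4.
Column 2 now contains 4, leaving r4c2 = 2.
Row 5 already has 4; hence r5c1 = 3.
Column 1 already has 3; hence r6c1 = 1.
Column 2 now contains 1; hence r6c2 = 3.
Completed grid: 5 1 6 3 2 4 / 6 5 2 1 4 3 / 2 6 1 4 3 5 / 4 2 3 5 1 6 / 3 4 5 2 6 1 / 1 3 4 6 5 2.

2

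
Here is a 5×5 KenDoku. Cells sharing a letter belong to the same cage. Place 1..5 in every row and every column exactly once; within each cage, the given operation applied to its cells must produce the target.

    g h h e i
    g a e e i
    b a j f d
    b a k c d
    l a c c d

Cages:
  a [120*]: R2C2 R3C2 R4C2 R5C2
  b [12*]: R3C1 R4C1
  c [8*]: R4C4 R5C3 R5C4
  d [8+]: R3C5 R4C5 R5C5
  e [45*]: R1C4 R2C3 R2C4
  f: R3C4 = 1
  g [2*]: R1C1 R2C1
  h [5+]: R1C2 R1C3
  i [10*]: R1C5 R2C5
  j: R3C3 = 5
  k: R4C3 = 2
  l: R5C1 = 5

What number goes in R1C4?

Cage e has product 45; hence R1C4 = 3.
The 3 cells of cage e must have product 45, which forces R2C3 = 3.
Cage e needs product 45, leaving R2C4 = 5.
5 is placed in row 2; hence R2C5 = 2.
Cage j is a single given cell, which forces R3C3 = 5.
F is a freebie, which forces R3C4 = 1.
Cage k is a single given cell; hence R4C3 = 2.
Row 4 already has 2, leaving R4C4 = 4.
Cage l is given; hence R5C1 = 5.
4 is placed in column 4, leaving R5C4 = 2.
Cage g needs two cells with product 2; hence R1C1 = 2.
Column 5 now contains 2, leaving R1C5 = 5.
2 is placed in row 2, leaving R2C1 = 1.
2 is placed in row 2, leaving R2C2 = 4.
Cage b's pair has product 12; hence R3C1 = 4.
Cage a has product 120; hence R3C2 = 2.
Row 3 now contains 4, leaving R3C5 = 3.
4 is placed in row 4; hence R4C1 = 3.
Cage a has product 120, leaving R4C2 = 5.
3 is placed in column 5; hence R4C5 = 1.
Cage a needs product 120, leaving R5C2 = 3.
Cage c needs product 8, leaving R5C3 = 1.
Column 5 now contains 1, which forces R5C5 = 4.
Column 2 already has 4, which forces R1C2 = 1.
Column 3 now contains 1, so R1C3 = 4.
The full grid is 2 1 4 3 5 / 1 4 3 5 2 / 4 2 5 1 3 / 3 5 2 4 1 / 5 3 1 2 4.

3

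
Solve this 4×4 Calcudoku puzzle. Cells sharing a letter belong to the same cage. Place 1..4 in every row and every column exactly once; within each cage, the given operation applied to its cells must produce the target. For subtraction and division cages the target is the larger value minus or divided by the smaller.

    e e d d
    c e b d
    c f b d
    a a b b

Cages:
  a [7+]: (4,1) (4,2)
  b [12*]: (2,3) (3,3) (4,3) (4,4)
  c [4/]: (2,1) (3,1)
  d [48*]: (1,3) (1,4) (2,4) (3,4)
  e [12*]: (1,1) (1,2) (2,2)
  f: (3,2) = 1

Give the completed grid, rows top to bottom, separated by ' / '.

F is a freebie, so (3,2) = 1.
Cage c's pair has quotient 4, leaving (2,1) = 1.
Row 3 already has 1, so (3,1) = 4.
Column 1 already has 4, leaving (4,1) = 3.
Row 4 now contains 3; hence (4,2) = 4.
Row 4 now contains 4, which forces (4,3) = 1.
Row 4 now contains 1, leaving (4,4) = 2.
Column 1 already has 1, which forces (1,1) = 2.
Column 2 already has 4, which forces (1,2) = 3.
The 4 cells of cage d must have product 48, so (1,3) = 4.
Cage d needs product 48, which forces (1,4) = 1.
Cage e needs product 12, so (2,2) = 2.
2 is placed in row 2; hence (2,3) = 3.
The 4 cells of cage d must have product 48; hence (2,4) = 4.
3 is placed in column 3, leaving (3,3) = 2.
Column 4 now contains 2, leaving (3,4) = 3.

2 3 4 1 / 1 2 3 4 / 4 1 2 3 / 3 4 1 2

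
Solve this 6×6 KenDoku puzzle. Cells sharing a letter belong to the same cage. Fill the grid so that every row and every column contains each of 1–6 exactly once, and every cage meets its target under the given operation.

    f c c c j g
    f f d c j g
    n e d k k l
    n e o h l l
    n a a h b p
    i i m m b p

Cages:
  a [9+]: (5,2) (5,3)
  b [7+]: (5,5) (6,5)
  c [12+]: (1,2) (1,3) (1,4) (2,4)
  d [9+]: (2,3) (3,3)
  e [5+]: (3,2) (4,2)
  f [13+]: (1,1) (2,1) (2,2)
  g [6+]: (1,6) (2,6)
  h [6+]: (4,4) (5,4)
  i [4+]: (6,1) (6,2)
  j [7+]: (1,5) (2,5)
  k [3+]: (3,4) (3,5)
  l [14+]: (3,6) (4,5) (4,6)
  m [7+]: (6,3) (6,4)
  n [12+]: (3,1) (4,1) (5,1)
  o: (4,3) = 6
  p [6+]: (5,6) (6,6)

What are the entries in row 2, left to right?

2 5 4 6 3 1

O is a freebie, so (4,3) = 6.
Column 6 needs a 3, and only (4,6) is open for it.
The 3 cells of cage l must have sum 14, which forces (3,6) = 6.
Row 4 now contains 3; hence (4,5) = 5.
The only place for 2 in column 5 is (3,5).
2 is placed in row 3, which forces (3,4) = 1.
In row 6, 6 can only go at (6,5), so (6,5) = 6.
Cage b needs two cells with sum 7, which forces (5,5) = 1.
Row 6 needs a 4, and only (6,6) is open for it.
Column 6 now contains 4; hence (5,6) = 2.
The two cells of cage h must have sum 6, leaving (4,4) = 2.
Row 5 already has 2; hence (5,4) = 4.
Column 4 now contains 2, so (6,4) = 5.
Cage e needs two cells with sum 5, which forces (3,2) = 4.
Row 3 already has 4, so (3,3) = 5.
Row 4 already has 2, which forces (4,2) = 1.
Cage a needs two cells with sum 9, which forces (5,2) = 6.
Cage a needs two cells with sum 9, so (5,3) = 3.
Column 2 already has 1, so (6,2) = 3.
Row 6 already has 5, which forces (6,3) = 2.
Column 2 already has 1; hence (1,2) = 2.
Column 3 already has 2; hence (1,3) = 1.
Row 1 now contains 1, leaving (1,6) = 5.
2 is placed in column 2, so (2,2) = 5.
Column 3 already has 5, leaving (2,3) = 4.
Row 2 now contains 4, leaving (2,5) = 3.
Column 6 already has 5, so (2,6) = 1.
Row 3 already has 5, so (3,1) = 3.
Row 4 already has 1, which forces (4,1) = 4.
3 is placed in row 5, leaving (5,1) = 5.
3 is placed in row 6; hence (6,1) = 1.
5 is placed in row 1, so (1,1) = 6.
Cage c has sum 12, so (1,4) = 3.
3 is placed in column 5, which forces (1,5) = 4.
The 3 cells of cage f must have sum 13, which forces (2,1) = 2.
Row 2 already has 3, so (2,4) = 6.
Completed grid: 6 2 1 3 4 5 / 2 5 4 6 3 1 / 3 4 5 1 2 6 / 4 1 6 2 5 3 / 5 6 3 4 1 2 / 1 3 2 5 6 4.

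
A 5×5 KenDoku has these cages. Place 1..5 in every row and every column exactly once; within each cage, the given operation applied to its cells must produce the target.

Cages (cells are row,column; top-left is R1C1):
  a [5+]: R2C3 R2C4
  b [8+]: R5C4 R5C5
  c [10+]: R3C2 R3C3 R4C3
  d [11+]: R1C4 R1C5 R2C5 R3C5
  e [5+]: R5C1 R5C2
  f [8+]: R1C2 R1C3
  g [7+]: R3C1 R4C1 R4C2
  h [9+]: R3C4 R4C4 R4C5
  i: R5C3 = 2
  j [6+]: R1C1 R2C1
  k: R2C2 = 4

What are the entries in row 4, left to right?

3 2 4 1 5

Cage k is given, leaving R2C2 = 4.
I is a freebie, so R5C3 = 2.
Cage a's pair has sum 5, which forces R2C3 = 3.
Cage a needs two cells with sum 5, leaving R2C4 = 2.
The two cells of cage e must have sum 5, which forces R5C1 = 4.
Cage e needs two cells with sum 5, leaving R5C2 = 1.
The two cells of cage f must have sum 8, which forces R1C2 = 3.
Column 3 now contains 3; hence R1C3 = 5.
The 3 cells of cage c must have sum 10, leaving R3C2 = 5.
Column 2 now contains 3, leaving R4C2 = 2.
Row 1 already has 5, so R1C1 = 1.
Row 1 already has 1; hence R1C4 = 4.
Row 1 already has 4; hence R1C5 = 2.
The two cells of cage j must have sum 6; hence R2C1 = 5.
Row 2 now contains 5, which forces R2C5 = 1.
Cage g has sum 7, which forces R3C1 = 2.
Cage g needs sum 7, so R4C1 = 3.
Cage h has sum 9, leaving R3C4 = 3.
Cage d has sum 11, which forces R3C5 = 4.
Cage h has sum 9, leaving R4C4 = 1.
Cage h needs sum 9, which forces R4C5 = 5.
3 is placed in column 4, which forces R5C4 = 5.
Column 5 already has 5, so R5C5 = 3.
Row 3 now contains 4, so R3C3 = 1.
Row 4 now contains 1, leaving R4C3 = 4.
Filled in: 1 3 5 4 2 / 5 4 3 2 1 / 2 5 1 3 4 / 3 2 4 1 5 / 4 1 2 5 3.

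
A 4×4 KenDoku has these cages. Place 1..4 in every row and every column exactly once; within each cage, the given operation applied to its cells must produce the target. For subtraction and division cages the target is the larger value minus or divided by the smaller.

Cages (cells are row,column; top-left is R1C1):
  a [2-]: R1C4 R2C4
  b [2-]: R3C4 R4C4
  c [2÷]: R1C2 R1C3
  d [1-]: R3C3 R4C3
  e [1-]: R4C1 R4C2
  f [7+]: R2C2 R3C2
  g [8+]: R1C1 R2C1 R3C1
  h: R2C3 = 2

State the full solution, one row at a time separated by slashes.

Cage h is a single given cell, which forces R2C3 = 2.
Cage c's pair has quotient 2, which forces R1C2 = 2.
Row 3 needs a 2, and only R3C4 is open for it.
The two cells of cage b must have difference 2, so R4C4 = 4.
The two cells of cage d must have difference 1, leaving R3C3 = 4.
Cage e's pair has difference 1, so R4C1 = 2.
Row 4 now contains 4, leaving R4C3 = 3.
Column 3 now contains 4, leaving R1C3 = 1.
1 is placed in row 1, leaving R1C4 = 3.
Cage f's pair has sum 7; hence R2C2 = 4.
Column 4 already has 3, so R2C4 = 1.
4 is placed in row 3, which forces R3C2 = 3.
Row 4 already has 3; hence R4C2 = 1.
3 is placed in row 1, leaving R1C1 = 4.
1 is placed in row 2, which forces R2C1 = 3.
3 is placed in row 3, leaving R3C1 = 1.

4 2 1 3 / 3 4 2 1 / 1 3 4 2 / 2 1 3 4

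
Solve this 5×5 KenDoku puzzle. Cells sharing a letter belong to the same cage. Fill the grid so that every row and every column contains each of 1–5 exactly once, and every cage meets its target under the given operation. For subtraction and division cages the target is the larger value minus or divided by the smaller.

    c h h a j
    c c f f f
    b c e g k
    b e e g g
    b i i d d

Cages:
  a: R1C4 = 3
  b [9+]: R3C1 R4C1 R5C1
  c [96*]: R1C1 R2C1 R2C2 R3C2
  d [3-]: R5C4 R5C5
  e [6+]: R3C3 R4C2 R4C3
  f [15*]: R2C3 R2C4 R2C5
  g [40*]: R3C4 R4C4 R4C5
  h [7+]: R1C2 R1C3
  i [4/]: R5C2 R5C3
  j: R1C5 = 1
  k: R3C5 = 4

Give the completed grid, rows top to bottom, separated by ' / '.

Cage a is given, leaving R1C4 = 3.
J is a freebie; hence R1C5 = 1.
Cage k is a single given cell, so R3C5 = 4.
Cage c needs product 96, so R1C1 = 4.
Cage c has product 96, leaving R2C2 = 4.
The 3 cells of cage g must have product 40, which forces R4C4 = 4.
Column 2 already has 4, which forces R5C2 = 1.
1 is placed in row 5; hence R5C3 = 4.
The only place for 2 in row 2 is R2C1.
Cage c needs product 96, so R3C2 = 3.
Column 2 now contains 3, so R4C2 = 2.
2 is placed in row 4, which forces R4C5 = 5.
Column 5 already has 5, leaving R5C5 = 2.
2 is placed in column 2, leaving R1C2 = 5.
The two cells of cage h must have sum 7, leaving R1C3 = 2.
Column 5 already has 5; hence R2C5 = 3.
Cage e has sum 6, which forces R3C3 = 1.
Cage g needs product 40; hence R3C4 = 2.
Cage e has sum 6, leaving R4C3 = 3.
Row 5 already has 2; hence R5C4 = 5.
Column 3 already has 1, which forces R2C3 = 5.
5 is placed in column 4, which forces R2C4 = 1.
1 is placed in row 3; hence R3C1 = 5.
Row 4 already has 3; hence R4C1 = 1.
Row 5 now contains 5, which forces R5C1 = 3.

4 5 2 3 1 / 2 4 5 1 3 / 5 3 1 2 4 / 1 2 3 4 5 / 3 1 4 5 2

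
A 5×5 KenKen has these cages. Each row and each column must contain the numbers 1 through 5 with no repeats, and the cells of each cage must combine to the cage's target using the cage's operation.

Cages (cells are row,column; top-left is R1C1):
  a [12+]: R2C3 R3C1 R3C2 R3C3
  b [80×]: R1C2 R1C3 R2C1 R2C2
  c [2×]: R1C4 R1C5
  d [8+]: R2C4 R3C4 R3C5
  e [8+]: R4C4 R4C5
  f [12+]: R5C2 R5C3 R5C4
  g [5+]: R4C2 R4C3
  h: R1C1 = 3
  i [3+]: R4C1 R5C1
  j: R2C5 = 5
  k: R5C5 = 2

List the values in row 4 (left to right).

Cage h is a single given cell, so R1C1 = 3.
Cage j is a single given cell, leaving R2C5 = 5.
5 is placed in column 5, so R4C5 = 3.
Cage k is a single given cell, leaving R5C5 = 2.
Cage c's pair has product 2, so R1C4 = 2.
Column 5 already has 2, so R1C5 = 1.
Column 5 now contains 1; hence R3C5 = 4.
The two cells of cage i must have sum 3, which forces R4C1 = 2.
Row 4 already has 3, so R4C4 = 5.
2 is placed in row 5, leaving R5C1 = 1.
Column 1 already has 1, so R2C1 = 4.
Cage b needs product 80, so R2C2 = 1.
Row 2 already has 1, leaving R2C4 = 3.
Column 1 already has 1; hence R3C1 = 5.
Column 4 already has 3, which forces R3C4 = 1.
Column 2 already has 1; hence R4C2 = 4.
4 is placed in row 4; hence R4C3 = 1.
Column 4 already has 3, so R5C4 = 4.
4 is placed in column 2, leaving R1C2 = 5.
Cage b needs product 80, which forces R1C3 = 4.
Row 2 already has 3, leaving R2C3 = 2.
Cage a needs sum 12, which forces R3C2 = 2.
Cage a has sum 12, leaving R3C3 = 3.
Column 2 already has 5, so R5C2 = 3.
3 is placed in column 3, leaving R5C3 = 5.
Filled in: 3 5 4 2 1 / 4 1 2 3 5 / 5 2 3 1 4 / 2 4 1 5 3 / 1 3 5 4 2.

2 4 1 5 3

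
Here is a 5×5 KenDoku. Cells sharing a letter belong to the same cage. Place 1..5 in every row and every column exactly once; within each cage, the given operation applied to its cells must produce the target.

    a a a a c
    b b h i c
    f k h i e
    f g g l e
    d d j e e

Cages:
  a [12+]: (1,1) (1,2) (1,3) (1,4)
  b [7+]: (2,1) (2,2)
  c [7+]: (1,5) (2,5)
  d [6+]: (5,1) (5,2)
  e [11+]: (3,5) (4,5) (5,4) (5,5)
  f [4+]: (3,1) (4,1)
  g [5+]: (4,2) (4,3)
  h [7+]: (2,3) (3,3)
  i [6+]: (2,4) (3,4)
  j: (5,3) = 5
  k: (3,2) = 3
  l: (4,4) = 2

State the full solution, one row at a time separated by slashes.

Cage k is given, which forces (3,2) = 3.
Cage l is a single given cell; hence (4,4) = 2.
J is a freebie, which forces (5,3) = 5.
Cage h's pair has sum 7, which forces (2,3) = 3.
Row 3 now contains 3, so (3,1) = 1.
Cage h needs two cells with sum 7, leaving (3,3) = 4.
Row 3 now contains 1, leaving (3,4) = 5.
Row 3 now contains 5, so (3,5) = 2.
The two cells of cage f must have sum 4, leaving (4,1) = 3.
4 is placed in column 3; hence (4,3) = 1.
Column 3 already has 1, leaving (1,3) = 2.
Cage c needs two cells with sum 7; hence (1,5) = 3.
Column 4 already has 5, so (2,4) = 1.
Cage c's pair has sum 7; hence (2,5) = 4.
1 is placed in row 4, leaving (4,2) = 4.
Column 5 already has 4; hence (4,5) = 5.
4 is placed in column 2, which forces (5,2) = 2.
3 is placed in column 5, leaving (5,5) = 1.
Cage a needs sum 12; hence (1,1) = 5.
Cage a needs sum 12, so (1,2) = 1.
1 is placed in column 4, which forces (1,4) = 4.
Cage b's pair has sum 7, leaving (2,1) = 2.
Column 2 now contains 2; hence (2,2) = 5.
Row 5 already has 2, which forces (5,1) = 4.
Cage e has sum 11, leaving (5,4) = 3.

5 1 2 4 3 / 2 5 3 1 4 / 1 3 4 5 2 / 3 4 1 2 5 / 4 2 5 3 1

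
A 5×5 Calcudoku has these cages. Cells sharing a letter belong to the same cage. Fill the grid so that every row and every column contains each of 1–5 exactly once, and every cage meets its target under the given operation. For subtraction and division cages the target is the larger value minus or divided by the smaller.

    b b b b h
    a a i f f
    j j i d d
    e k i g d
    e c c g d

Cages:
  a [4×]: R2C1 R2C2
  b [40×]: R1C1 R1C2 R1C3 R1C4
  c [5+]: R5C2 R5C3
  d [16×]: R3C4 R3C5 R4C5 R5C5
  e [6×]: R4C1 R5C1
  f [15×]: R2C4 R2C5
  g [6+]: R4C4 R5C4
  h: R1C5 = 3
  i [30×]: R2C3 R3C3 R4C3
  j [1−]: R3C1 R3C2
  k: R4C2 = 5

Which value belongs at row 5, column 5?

2

Cage h is a single given cell, which forces R1C5 = 3.
Column 5 now contains 3, which forces R2C5 = 5.
Cage d needs product 16, leaving R3C4 = 2.
Cage k is a single given cell, which forces R4C2 = 5.
Row 2 already has 5; hence R2C4 = 3.
Cage i has product 30; hence R3C3 = 5.
The two cells of cage g must have sum 6, leaving R4C4 = 1.
Cage g needs two cells with sum 6, leaving R5C4 = 5.
Cage b has product 40, leaving R1C1 = 5.
Column 4 now contains 5, so R1C4 = 4.
Row 2 already has 3, leaving R2C3 = 2.
The 3 cells of cage i must have product 30, which forces R4C3 = 3.
The 4 cells of cage b must have product 40, leaving R1C2 = 2.
2 is placed in column 3, so R1C3 = 1.
3 is placed in row 4, leaving R4C1 = 2.
Row 4 already has 2, which forces R4C5 = 4.
Cage e needs two cells with product 6, which forces R5C1 = 3.
Column 3 now contains 1, so R5C3 = 4.
Column 1 now contains 3, which forces R3C1 = 4.
The two cells of cage j must have difference 1; hence R3C2 = 3.
4 is placed in column 5, leaving R3C5 = 1.
4 is placed in row 5, so R5C2 = 1.
The 4 cells of cage d must have product 16, leaving R5C5 = 2.
Column 1 now contains 4, leaving R2C1 = 1.
Column 2 already has 1, leaving R2C2 = 4.
Completed grid: 5 2 1 4 3 / 1 4 2 3 5 / 4 3 5 2 1 / 2 5 3 1 4 / 3 1 4 5 2.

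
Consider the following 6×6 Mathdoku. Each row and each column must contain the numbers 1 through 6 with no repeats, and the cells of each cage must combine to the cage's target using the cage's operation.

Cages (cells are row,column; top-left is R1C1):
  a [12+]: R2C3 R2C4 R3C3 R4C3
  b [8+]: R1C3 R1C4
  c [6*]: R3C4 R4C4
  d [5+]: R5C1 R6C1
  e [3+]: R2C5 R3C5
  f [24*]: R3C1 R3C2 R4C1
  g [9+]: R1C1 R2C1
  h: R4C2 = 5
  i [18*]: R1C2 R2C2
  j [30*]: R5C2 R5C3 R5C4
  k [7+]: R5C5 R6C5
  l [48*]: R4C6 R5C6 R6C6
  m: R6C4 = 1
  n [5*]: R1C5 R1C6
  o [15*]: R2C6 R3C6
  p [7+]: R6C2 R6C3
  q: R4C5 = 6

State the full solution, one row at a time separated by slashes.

Cage h is a single given cell, leaving R4C2 = 5.
Q is a freebie, so R4C5 = 6.
M is a freebie; hence R6C4 = 1.
Row 1 needs a 4, and only R1C1 is open for it.
The two cells of cage g must have sum 9; hence R2C1 = 5.
Row 2 now contains 5; hence R2C6 = 3.
Column 6 already has 3, which forces R3C6 = 5.
Cage i needs two cells with product 18, which forces R1C2 = 3.
Cage n needs two cells with product 5, which forces R1C5 = 5.
5 is placed in column 6; hence R1C6 = 1.
Row 2 already has 3, leaving R2C2 = 6.
Cage a needs sum 12; hence R2C3 = 1.
Row 2 already has 1, so R2C5 = 2.
Column 5 already has 2, leaving R3C5 = 1.
2 is placed in row 2, which forces R2C4 = 4.
Row 3 needs a 6, and only R3C1 is open for it.
The only place for 1 in row 4 is R4C1.
The 3 cells of cage f must have product 24, which forces R3C2 = 4.
4 is placed in row 3, so R3C3 = 3.
Row 3 already has 3, leaving R3C4 = 2.
3 is placed in column 3, so R4C3 = 4.
Column 4 now contains 2, leaving R4C4 = 3.
4 is placed in row 4; hence R4C6 = 2.
4 is placed in column 2, which forces R6C2 = 2.
3 is placed in column 3, leaving R6C3 = 5.
Cage b's pair has sum 8, leaving R1C3 = 2.
Column 4 now contains 2, leaving R1C4 = 6.
Cage d's pair has sum 5, so R5C1 = 2.
Column 2 already has 2, leaving R5C2 = 1.
5 is placed in column 3, leaving R5C3 = 6.
Cage j needs product 30, leaving R5C4 = 5.
6 is placed in row 5, so R5C6 = 4.
Row 6 already has 2, which forces R6C1 = 3.
Row 6 already has 3, so R6C5 = 4.
Column 6 already has 4; hence R6C6 = 6.
Row 5 already has 4; hence R5C5 = 3.

4 3 2 6 5 1 / 5 6 1 4 2 3 / 6 4 3 2 1 5 / 1 5 4 3 6 2 / 2 1 6 5 3 4 / 3 2 5 1 4 6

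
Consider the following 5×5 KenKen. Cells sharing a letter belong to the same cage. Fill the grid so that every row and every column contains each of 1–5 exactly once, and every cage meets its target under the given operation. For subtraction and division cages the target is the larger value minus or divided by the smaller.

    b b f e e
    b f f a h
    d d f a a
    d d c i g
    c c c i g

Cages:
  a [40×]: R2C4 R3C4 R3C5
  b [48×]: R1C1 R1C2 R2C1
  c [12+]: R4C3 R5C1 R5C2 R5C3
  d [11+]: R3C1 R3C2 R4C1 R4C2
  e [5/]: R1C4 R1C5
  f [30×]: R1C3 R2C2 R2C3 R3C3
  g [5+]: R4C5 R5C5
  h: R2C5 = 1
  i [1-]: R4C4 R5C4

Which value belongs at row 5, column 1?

Cage b needs product 48, which forces R1C1 = 3.
Cage b has product 48; hence R1C2 = 4.
The 3 cells of cage b must have product 48, which forces R2C1 = 4.
H is a freebie; hence R2C5 = 1.
The two cells of cage e must have quotient 5, which forces R1C4 = 1.
1 is placed in column 5, which forces R1C5 = 5.
Row 1 now contains 5; hence R1C3 = 2.
Cage f needs product 30, which forces R3C3 = 1.
Row 2 needs a 2, and only R2C4 is open for it.
Cage a has product 40; hence R3C4 = 5.
Cage a needs product 40, so R3C5 = 4.
5 is placed in row 3, which forces R3C1 = 2.
The 4 cells of cage d must have sum 11; hence R3C2 = 3.
Column 1 now contains 2, leaving R5C1 = 1.
1 is placed in row 5, so R5C2 = 2.
Row 5 now contains 2, leaving R5C5 = 3.
3 is placed in column 2; hence R2C2 = 5.
Cage f has product 30, leaving R2C3 = 3.
Column 1 already has 1, leaving R4C1 = 5.
The 4 cells of cage d must have sum 11, which forces R4C2 = 1.
5 is placed in row 4, which forces R4C3 = 4.
The two cells of cage i must have difference 1, leaving R4C4 = 3.
Column 5 already has 3; hence R4C5 = 2.
Column 3 already has 4, so R5C3 = 5.
Row 5 already has 3, which forces R5C4 = 4.
The full grid is 3 4 2 1 5 / 4 5 3 2 1 / 2 3 1 5 4 / 5 1 4 3 2 / 1 2 5 4 3.

1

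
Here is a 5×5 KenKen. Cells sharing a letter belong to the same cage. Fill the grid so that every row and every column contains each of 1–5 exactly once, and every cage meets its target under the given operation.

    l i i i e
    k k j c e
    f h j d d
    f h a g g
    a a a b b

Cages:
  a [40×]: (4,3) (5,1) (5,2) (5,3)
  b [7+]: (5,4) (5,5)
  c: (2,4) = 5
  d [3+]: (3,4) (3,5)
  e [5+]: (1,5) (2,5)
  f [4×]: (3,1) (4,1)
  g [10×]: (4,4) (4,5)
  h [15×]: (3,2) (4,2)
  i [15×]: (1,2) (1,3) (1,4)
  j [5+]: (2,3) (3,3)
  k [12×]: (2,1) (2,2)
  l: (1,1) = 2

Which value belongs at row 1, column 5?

4

Cage l is given, leaving (1,1) = 2.
Cage c is given, leaving (2,4) = 5.
5 is placed in column 4, so (4,4) = 2.
Row 4 already has 2, which forces (4,5) = 5.
Cage h needs two cells with product 15, which forces (3,2) = 5.
2 is placed in column 4, which forces (3,4) = 1.
Cage d's pair has sum 3, which forces (3,5) = 2.
Row 4 already has 5; hence (4,2) = 3.
3 is placed in column 2; hence (1,2) = 1.
Cage i has product 15, which forces (1,3) = 5.
Column 4 now contains 1, which forces (1,4) = 3.
Row 1 already has 1; hence (1,5) = 4.
Cage k needs two cells with product 12, so (2,1) = 3.
3 is placed in column 2, which forces (2,2) = 4.
Column 5 now contains 4; hence (2,5) = 1.
1 is placed in row 3, so (3,1) = 4.
Row 3 now contains 4, so (3,3) = 3.
The two cells of cage f must have product 4; hence (4,1) = 1.
Row 4 already has 1, leaving (4,3) = 4.
1 is placed in column 1; hence (5,1) = 5.
Column 2 now contains 4; hence (5,2) = 2.
Row 5 already has 2, so (5,3) = 1.
Column 4 now contains 3, which forces (5,4) = 4.
Column 5 now contains 4, leaving (5,5) = 3.
Row 2 already has 1, which forces (2,3) = 2.
The full grid is 2 1 5 3 4 / 3 4 2 5 1 / 4 5 3 1 2 / 1 3 4 2 5 / 5 2 1 4 3.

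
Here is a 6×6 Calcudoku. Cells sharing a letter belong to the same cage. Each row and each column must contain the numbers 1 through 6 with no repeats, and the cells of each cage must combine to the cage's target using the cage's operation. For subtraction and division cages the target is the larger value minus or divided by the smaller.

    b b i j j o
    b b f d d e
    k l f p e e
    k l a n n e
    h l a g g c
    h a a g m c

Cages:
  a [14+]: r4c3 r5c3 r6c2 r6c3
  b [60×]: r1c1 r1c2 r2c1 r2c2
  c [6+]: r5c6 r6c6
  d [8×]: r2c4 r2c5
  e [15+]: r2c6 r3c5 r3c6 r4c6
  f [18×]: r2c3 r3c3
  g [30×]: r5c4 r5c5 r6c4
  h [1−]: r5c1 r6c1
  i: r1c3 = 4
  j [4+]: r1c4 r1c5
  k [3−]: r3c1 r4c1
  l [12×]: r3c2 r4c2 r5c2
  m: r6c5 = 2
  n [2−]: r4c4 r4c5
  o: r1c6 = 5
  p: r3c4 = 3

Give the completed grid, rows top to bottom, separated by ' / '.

Cage i is a single given cell; hence r1c3 = 4.
Cage o is given, which forces r1c6 = 5.
P is a freebie, leaving r3c4 = 3.
M is a freebie, so r6c5 = 2.
Column 4 already has 3, leaving r1c4 = 1.
Cage j's pair has sum 4, leaving r1c5 = 3.
Cage f needs two cells with product 18; hence r2c3 = 3.
The two cells of cage d must have product 8, which forces r2c4 = 2.
2 is placed in column 5, so r2c5 = 4.
Row 3 now contains 3; hence r3c3 = 6.
Row 3 now contains 6, leaving r3c5 = 5.
Column 5 now contains 4; hence r4c5 = 6.
Column 5 already has 6, so r5c5 = 1.
The two cells of cage c must have sum 6, so r5c6 = 2.
Cage c needs two cells with sum 6, which forces r6c6 = 4.
Cage e needs sum 15, which forces r2c6 = 6.
4 is placed in column 6; hence r3c6 = 1.
Cage a has sum 14; hence r4c3 = 2.
Cage n needs two cells with difference 2, leaving r4c4 = 4.
Cage e needs sum 15, so r4c6 = 3.
Row 5 now contains 2; hence r5c3 = 5.
5 is placed in row 5, so r5c4 = 6.
Cage a needs sum 14, which forces r6c2 = 6.
Cage a has sum 14, leaving r6c3 = 1.
Column 4 now contains 6; hence r6c4 = 5.
The 4 cells of cage b must have product 60, which forces r1c1 = 6.
Column 2 now contains 6, which forces r1c2 = 2.
Cage l needs product 12, leaving r3c2 = 4.
3 is placed in row 4, leaving r4c2 = 1.
Row 5 now contains 6, which forces r5c1 = 4.
Cage l has product 12, which forces r5c2 = 3.
5 is placed in row 6, which forces r6c1 = 3.
Cage b has product 60, leaving r2c1 = 1.
Column 2 already has 1, leaving r2c2 = 5.
4 is placed in row 3; hence r3c1 = 2.
Row 4 already has 1, which forces r4c1 = 5.

6 2 4 1 3 5 / 1 5 3 2 4 6 / 2 4 6 3 5 1 / 5 1 2 4 6 3 / 4 3 5 6 1 2 / 3 6 1 5 2 4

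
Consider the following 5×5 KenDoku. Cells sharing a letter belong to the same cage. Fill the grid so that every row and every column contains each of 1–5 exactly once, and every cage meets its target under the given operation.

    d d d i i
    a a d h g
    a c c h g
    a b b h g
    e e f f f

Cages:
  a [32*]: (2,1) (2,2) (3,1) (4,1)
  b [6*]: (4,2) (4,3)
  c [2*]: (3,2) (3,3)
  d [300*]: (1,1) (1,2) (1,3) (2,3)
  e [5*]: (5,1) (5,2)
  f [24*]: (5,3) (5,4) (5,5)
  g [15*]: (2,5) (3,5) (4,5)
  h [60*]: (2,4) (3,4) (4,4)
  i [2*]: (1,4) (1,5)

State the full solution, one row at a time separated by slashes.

3 5 4 1 2 / 2 4 5 3 1 / 4 2 1 5 3 / 1 3 2 4 5 / 5 1 3 2 4

Cage a needs product 32, which forces (2,2) = 4.
Cage d needs product 300, so (2,3) = 5.
Row 2 already has 5; hence (2,4) = 3.
3 is placed in row 2; hence (2,5) = 1.
The two cells of cage i must have product 2, so (1,4) = 1.
Column 5 already has 1; hence (1,5) = 2.
Row 2 now contains 1, which forces (2,1) = 2.
The only place for 3 in row 3 is (3,5).
3 is placed in column 5; hence (4,5) = 5.
The 3 cells of cage f must have product 24, so (5,3) = 3.
The 3 cells of cage f must have product 24, which forces (5,4) = 2.
3 is placed in column 5, so (5,5) = 4.
Column 3 now contains 3, leaving (1,3) = 4.
The 3 cells of cage h must have product 60, which forces (3,4) = 5.
The two cells of cage b must have product 6, which forces (4,2) = 3.
Column 3 now contains 3, which forces (4,3) = 2.
Row 4 now contains 5, leaving (4,4) = 4.
Cage d needs product 300, so (1,1) = 3.
Column 2 now contains 3, which forces (1,2) = 5.
Cage a needs product 32, which forces (3,1) = 4.
Cage c needs two cells with product 2; hence (3,2) = 2.
2 is placed in column 3, leaving (3,3) = 1.
Row 4 now contains 4, which forces (4,1) = 1.
Column 1 already has 1, which forces (5,1) = 5.
Column 2 now contains 5, so (5,2) = 1.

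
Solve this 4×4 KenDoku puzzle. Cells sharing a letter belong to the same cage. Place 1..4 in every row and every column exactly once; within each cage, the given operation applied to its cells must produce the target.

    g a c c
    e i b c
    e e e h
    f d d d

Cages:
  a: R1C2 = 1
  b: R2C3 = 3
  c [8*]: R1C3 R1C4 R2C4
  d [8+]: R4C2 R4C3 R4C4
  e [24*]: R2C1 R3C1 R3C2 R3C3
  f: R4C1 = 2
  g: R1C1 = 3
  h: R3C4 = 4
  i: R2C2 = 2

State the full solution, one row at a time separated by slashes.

3 1 4 2 / 4 2 3 1 / 1 3 2 4 / 2 4 1 3

Cage g is given, which forces R1C1 = 3.
Cage a is a single given cell; hence R1C2 = 1.
I is a freebie, which forces R2C2 = 2.
Cage b is a single given cell, leaving R2C3 = 3.
Cage h is given, which forces R3C4 = 4.
Cage f is given, leaving R4C1 = 2.
Cage c needs product 8, leaving R1C3 = 4.
Column 4 now contains 4, so R1C4 = 2.
Cage e needs product 24, leaving R2C1 = 4.
Column 4 now contains 4, so R2C4 = 1.
Column 1 now contains 2, so R3C1 = 1.
4 is placed in row 3, which forces R3C2 = 3.
The 4 cells of cage e must have product 24, leaving R3C3 = 2.
Column 2 now contains 3, so R4C2 = 4.
Column 3 now contains 4, leaving R4C3 = 1.
1 is placed in column 4, so R4C4 = 3.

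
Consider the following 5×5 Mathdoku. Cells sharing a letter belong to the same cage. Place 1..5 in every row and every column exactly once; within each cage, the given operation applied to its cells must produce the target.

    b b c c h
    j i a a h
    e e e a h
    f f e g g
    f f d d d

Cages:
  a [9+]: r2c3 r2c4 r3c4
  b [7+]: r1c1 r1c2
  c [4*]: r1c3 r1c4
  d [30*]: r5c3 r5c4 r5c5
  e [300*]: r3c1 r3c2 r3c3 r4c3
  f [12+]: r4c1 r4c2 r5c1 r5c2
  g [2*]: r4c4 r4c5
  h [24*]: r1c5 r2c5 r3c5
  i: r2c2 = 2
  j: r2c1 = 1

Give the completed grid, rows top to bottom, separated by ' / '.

2 5 1 4 3 / 1 2 3 5 4 / 5 3 4 1 2 / 3 4 5 2 1 / 4 1 2 3 5

Cage j is given; hence r2c1 = 1.
Cage i is a single given cell, which forces r2c2 = 2.
Cage e needs product 300, leaving r4c3 = 5.
In row 1, 5 can only go at r1c2, so r1c2 = 5.
Cage b needs two cells with sum 7; hence r1c1 = 2.
Cage e has product 300, which forces r3c1 = 5.
Cage h has product 24, leaving r3c5 = 2.
Column 5 now contains 2; hence r4c5 = 1.
The 3 cells of cage a must have sum 9; hence r2c3 = 3.
The 3 cells of cage a must have sum 9, leaving r2c4 = 5.
3 is placed in row 2, leaving r2c5 = 4.
3 is placed in column 3, so r3c3 = 4.
Row 3 now contains 2, leaving r3c4 = 1.
The 4 cells of cage f must have sum 12, leaving r4c1 = 3.
Row 4 already has 1; hence r4c2 = 4.
Row 4 already has 1, so r4c4 = 2.
Cage f has sum 12, which forces r5c1 = 4.
Cage f has sum 12, leaving r5c2 = 1.
3 is placed in column 3, leaving r5c3 = 2.
Column 4 already has 2; hence r5c4 = 3.
3 is placed in row 5; hence r5c5 = 5.
4 is placed in column 3, which forces r1c3 = 1.
1 is placed in column 4, so r1c4 = 4.
Column 5 now contains 4; hence r1c5 = 3.
Row 3 now contains 4, leaving r3c2 = 3.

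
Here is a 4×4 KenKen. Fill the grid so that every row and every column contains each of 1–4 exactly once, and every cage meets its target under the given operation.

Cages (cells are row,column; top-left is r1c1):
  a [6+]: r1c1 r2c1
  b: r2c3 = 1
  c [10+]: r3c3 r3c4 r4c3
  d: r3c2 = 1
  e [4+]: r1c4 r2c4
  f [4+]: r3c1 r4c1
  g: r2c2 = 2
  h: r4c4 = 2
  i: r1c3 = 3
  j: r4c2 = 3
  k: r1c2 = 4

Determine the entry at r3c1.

K is a freebie, so r1c2 = 4.
Cage i is given, leaving r1c3 = 3.
3 is placed in row 1; hence r1c4 = 1.
G is a freebie, so r2c2 = 2.
B is a freebie, which forces r2c3 = 1.
Column 4 already has 1; hence r2c4 = 3.
Cage d is a single given cell, so r3c2 = 1.
Column 4 now contains 3, leaving r3c4 = 4.
Cage j is given, leaving r4c2 = 3.
Column 3 now contains 3; hence r4c3 = 4.
Cage h is given; hence r4c4 = 2.
Row 1 already has 4, leaving r1c1 = 2.
Row 2 already has 2, leaving r2c1 = 4.
Row 3 already has 1, so r3c1 = 3.
Row 3 now contains 4, so r3c3 = 2.
3 is placed in row 4; hence r4c1 = 1.
Filled in: 2 4 3 1 / 4 2 1 3 / 3 1 2 4 / 1 3 4 2.

3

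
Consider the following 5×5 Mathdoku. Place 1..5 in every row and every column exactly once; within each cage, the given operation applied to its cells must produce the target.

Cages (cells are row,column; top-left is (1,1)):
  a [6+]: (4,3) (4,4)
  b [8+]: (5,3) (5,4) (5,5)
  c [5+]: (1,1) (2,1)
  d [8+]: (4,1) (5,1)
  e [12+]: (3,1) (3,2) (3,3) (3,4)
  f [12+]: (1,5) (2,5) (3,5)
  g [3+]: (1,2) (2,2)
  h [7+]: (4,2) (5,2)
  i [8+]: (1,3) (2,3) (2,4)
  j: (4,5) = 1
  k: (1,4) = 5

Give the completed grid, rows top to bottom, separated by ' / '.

1 2 3 5 4 / 4 1 2 3 5 / 2 5 1 4 3 / 5 3 4 2 1 / 3 4 5 1 2

K is a freebie; hence (1,4) = 5.
Cage j is given, which forces (4,5) = 1.
In row 3, 3 can only go at (3,5), so (3,5) = 3.
Column 5 now contains 3, leaving (1,5) = 4.
The 3 cells of cage f must have sum 12, so (2,5) = 5.
Column 5 already has 5; hence (5,5) = 2.
The 3 cells of cage b must have sum 8, which forces (5,3) = 5.
Cage b needs sum 8, so (5,4) = 1.
The two cells of cage d must have sum 8, so (4,1) = 5.
Row 5 already has 5, which forces (5,1) = 3.
Row 5 already has 3; hence (5,2) = 4.
The two cells of cage c must have sum 5; hence (1,1) = 1.
Row 1 now contains 1; hence (1,2) = 2.
Row 1 now contains 2, so (1,3) = 3.
The two cells of cage c must have sum 5, which forces (2,1) = 4.
Column 2 now contains 2, so (2,2) = 1.
1 is placed in row 2, leaving (2,3) = 2.
2 is placed in row 2; hence (2,4) = 3.
4 is placed in column 1, which forces (3,1) = 2.
The 4 cells of cage e must have sum 12, which forces (3,2) = 5.
Row 3 now contains 2, so (3,4) = 4.
Column 2 now contains 4, leaving (4,2) = 3.
2 is placed in column 3, so (4,3) = 4.
Column 4 now contains 4; hence (4,4) = 2.
Row 3 now contains 4; hence (3,3) = 1.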